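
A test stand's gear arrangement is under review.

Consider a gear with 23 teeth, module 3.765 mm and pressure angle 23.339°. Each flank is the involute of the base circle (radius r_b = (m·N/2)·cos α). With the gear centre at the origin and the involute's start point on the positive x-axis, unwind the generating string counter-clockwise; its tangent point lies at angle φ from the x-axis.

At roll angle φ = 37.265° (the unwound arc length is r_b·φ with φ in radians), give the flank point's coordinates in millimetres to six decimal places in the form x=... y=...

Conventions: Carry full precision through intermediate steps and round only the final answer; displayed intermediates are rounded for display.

x=47.294670 y=3.493974

topology: single-mesh involute geometry — m = 3.765, N = 23
pitch radius r_p = m·N/2 = 3.765·23/2 = 43.297500
base radius r_b = r_p·cos α = 43.297500·cos 23.339° = 39.754766
roll angle φ = 37.265° = 0.65039695 rad
x = r_b·(cos φ + φ·sin φ) = 47.294670
y = r_b·(sin φ − φ·cos φ) = 3.493974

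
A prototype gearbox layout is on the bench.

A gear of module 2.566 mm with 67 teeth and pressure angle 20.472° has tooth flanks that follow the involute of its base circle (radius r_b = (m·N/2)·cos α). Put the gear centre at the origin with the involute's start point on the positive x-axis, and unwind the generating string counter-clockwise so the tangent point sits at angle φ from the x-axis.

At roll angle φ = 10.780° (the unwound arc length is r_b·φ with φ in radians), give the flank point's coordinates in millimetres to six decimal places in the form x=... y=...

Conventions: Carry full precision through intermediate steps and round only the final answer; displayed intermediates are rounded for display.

x=81.944771 y=0.178155

class = single-mesh tooth geometry [base-circle involute, m = 2.566, 67T]
pitch radius r_p = m·N/2 = 2.566·67/2 = 85.961000
base radius r_b = r_p·cos α = 85.961000·cos 20.472° = 80.531980
roll angle φ = 10.780° = 0.18814649 rad
x = r_b·(cos φ + φ·sin φ) = 81.944771
y = r_b·(sin φ − φ·cos φ) = 0.178155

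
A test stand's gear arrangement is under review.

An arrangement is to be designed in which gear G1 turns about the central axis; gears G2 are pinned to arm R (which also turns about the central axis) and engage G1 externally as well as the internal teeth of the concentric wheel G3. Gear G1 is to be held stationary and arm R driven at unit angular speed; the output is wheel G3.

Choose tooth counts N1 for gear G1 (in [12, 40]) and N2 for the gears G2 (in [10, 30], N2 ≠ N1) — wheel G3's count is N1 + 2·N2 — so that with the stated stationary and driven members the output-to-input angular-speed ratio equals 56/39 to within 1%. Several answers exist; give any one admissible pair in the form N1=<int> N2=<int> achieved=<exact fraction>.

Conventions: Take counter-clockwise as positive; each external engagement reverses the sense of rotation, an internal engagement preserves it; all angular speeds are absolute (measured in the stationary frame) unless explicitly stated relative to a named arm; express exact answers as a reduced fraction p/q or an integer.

class = planetary set [ratio 56/39 wanted; Willis about the carrier]
Willis with ω_sun = 0: ω_ring/ω_arm = (N1+N3)/N3; set equal to 56/39  ⇒  N3/N1 = 1/(56/39 − 1) = 39/17
N3 = N1 + 2·N2  ⇒  N2/N1 = (N3/N1 − 1)/2 = (39/17 − 1)/2 = 11/17
smallest multiple with N1 ≥ 12 and N2 ≥ 10: k = 1  ⇒  N1 = 1·17 = 17, N2 = 1·11 = 11 (N1 ≤ 40, N2 ≤ 30, N2 ≠ N1 ✓), N3 = 17 + 2·11 = 39
check: (N1+N3)/N3 with N1 = 17, N3 = 39 gives 56/39; |achieved − target| = 0 ≤ 14/975 ✓

N1=17 N2=11 achieved=56/39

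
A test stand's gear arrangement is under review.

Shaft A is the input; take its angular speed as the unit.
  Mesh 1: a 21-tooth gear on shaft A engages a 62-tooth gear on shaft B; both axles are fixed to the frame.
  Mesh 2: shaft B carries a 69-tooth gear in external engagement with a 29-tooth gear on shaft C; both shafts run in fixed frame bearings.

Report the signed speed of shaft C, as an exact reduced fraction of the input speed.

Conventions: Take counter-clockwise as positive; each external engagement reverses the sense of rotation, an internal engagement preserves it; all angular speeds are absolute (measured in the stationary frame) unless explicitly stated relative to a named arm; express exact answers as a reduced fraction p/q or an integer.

1449/1798

2-mesh fixed-axis compound train (all bearings frame-fixed)
mesh 1 [21T→62T]: |ω|/ω_in = 1×21/62 = 21/62, sense flips to −
mesh 2 [69T→29T]: |ω|/ω_in = (21/62)×69/29 = 1449/1798, sense flips to +
signed output speed (× input speed) = 1449/1798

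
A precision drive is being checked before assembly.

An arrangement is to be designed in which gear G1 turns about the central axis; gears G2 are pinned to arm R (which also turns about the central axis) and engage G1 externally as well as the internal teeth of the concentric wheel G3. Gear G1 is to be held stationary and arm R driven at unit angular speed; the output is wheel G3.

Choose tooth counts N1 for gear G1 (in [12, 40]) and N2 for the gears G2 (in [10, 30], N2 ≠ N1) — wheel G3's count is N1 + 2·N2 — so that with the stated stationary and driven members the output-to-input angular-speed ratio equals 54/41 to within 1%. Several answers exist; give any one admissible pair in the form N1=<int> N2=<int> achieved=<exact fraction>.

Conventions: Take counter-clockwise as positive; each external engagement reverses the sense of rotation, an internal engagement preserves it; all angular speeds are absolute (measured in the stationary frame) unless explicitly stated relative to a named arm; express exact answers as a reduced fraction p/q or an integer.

class = planetary set [ratio 54/41 wanted; Willis about the carrier]
Willis with ω_sun = 0: ω_ring/ω_arm = (N1+N3)/N3; set equal to 54/41  ⇒  N3/N1 = 1/(54/41 − 1) = 41/13
N3 = N1 + 2·N2  ⇒  N2/N1 = (N3/N1 − 1)/2 = (41/13 − 1)/2 = 14/13
smallest multiple with N1 ≥ 12 and N2 ≥ 10: k = 1  ⇒  N1 = 1·13 = 13, N2 = 1·14 = 14 (N1 ≤ 40, N2 ≤ 30, N2 ≠ N1 ✓), N3 = 13 + 2·14 = 41
check: (N1+N3)/N3 with N1 = 13, N3 = 41 gives 54/41; |achieved − target| = 0 ≤ 27/2050 ✓

N1=13 N2=14 achieved=54/41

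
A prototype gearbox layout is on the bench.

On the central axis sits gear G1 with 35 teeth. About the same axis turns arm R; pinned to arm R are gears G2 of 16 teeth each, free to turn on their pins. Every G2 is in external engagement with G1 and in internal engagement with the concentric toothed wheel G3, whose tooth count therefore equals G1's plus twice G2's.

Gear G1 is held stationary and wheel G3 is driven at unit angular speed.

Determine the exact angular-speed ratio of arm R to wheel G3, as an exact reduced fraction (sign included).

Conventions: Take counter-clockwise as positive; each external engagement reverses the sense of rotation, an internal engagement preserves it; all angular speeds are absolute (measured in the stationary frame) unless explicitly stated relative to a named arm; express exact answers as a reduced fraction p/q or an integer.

67/102

recognized (axles ride arm R): planetary set, 35/16/67 teeth
ring teeth: 35 + 2·16 = 67
35(ω_sun−ω_arm) = −67(ω_ring−ω_arm),  ω_sun = 0, ω_ring = 1
35(0−ω_arm) = −67(1−ω_arm)  ⇒  102·ω_arm = 67  ⇒  ω_arm = 67/102
ω_out/ω_in = 67/102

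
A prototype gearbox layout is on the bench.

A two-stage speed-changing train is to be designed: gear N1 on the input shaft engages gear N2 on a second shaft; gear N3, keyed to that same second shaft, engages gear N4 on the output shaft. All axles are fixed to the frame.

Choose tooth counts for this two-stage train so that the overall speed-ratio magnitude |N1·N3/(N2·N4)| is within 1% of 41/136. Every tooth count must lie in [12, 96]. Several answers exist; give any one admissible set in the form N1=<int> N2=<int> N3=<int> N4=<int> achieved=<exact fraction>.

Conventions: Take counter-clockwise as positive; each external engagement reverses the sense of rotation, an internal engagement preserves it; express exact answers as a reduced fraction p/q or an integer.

class = fixed-axis compound train [2-stage, 41/136 wanted]
target = 41/136 in lowest terms: an exact hit needs N1·N3 = k·41 and N2·N4 = k·136 for one integer k, every count in [12, 96]; additionally prefer no 1:1 stage (N1 ≠ N2, N3 ≠ N4)
k = 1…11: no 1:1-free in-range split of k·41 and k·136 into factor pairs; take k = 12
k = 12: N1·N3 = 492 = 12·41, N2·N4 = 1632 = 17·96
achieved = 12·41/(17·96) = 41/136; |achieved − target| = 0 ≤ 41/13600 ✓

N1=12 N2=17 N3=41 N4=96 achieved=41/136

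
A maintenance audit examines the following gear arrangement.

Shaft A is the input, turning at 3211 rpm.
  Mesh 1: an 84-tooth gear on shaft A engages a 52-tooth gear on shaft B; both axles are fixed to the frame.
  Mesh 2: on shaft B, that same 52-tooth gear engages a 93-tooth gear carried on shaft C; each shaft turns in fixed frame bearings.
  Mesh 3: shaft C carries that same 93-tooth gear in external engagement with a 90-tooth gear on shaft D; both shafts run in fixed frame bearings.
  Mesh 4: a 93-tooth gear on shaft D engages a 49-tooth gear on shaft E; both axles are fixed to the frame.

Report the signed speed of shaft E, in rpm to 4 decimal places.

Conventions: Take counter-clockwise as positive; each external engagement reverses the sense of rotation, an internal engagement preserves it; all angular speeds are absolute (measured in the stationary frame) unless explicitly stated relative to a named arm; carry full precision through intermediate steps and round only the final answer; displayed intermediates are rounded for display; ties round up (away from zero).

+5688.0571 rpm

recognized (5 fixed axles, 4 meshes): fixed-axis compound train
mesh 1 [84T→52T]: ω = 3211.0000×84/52 = 5187.0000 rpm, sense flips to −
mesh 2 [52T→93T]: ω = 5187.0000×52/93 = 2900.2581 rpm, sense flips to +
mesh 3 [93T→90T]: ω = 2900.2581×93/90 = 2996.9333 rpm, sense flips to −
mesh 4 [93T→49T]: ω = 2996.9333×93/49 = 5688.0571 rpm, sense flips to +
signed output speed = +5688.0571 rpm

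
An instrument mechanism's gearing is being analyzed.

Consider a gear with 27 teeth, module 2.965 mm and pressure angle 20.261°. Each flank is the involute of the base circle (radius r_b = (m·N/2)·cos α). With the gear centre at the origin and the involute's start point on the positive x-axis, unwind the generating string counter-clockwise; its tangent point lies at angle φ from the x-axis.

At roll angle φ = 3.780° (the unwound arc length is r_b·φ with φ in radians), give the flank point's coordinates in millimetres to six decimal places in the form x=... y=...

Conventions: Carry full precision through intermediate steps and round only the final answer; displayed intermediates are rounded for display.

x=37.632424 y=0.003593

single-mesh involute tooth geometry (27T wheel at module 2.965)
pitch radius r_p = m·N/2 = 2.965·27/2 = 40.027500
base radius r_b = r_p·cos α = 40.027500·cos 20.261° = 37.550793
roll angle φ = 3.780° = 0.06597345 rad
x = r_b·(cos φ + φ·sin φ) = 37.632424
y = r_b·(sin φ − φ·cos φ) = 0.003593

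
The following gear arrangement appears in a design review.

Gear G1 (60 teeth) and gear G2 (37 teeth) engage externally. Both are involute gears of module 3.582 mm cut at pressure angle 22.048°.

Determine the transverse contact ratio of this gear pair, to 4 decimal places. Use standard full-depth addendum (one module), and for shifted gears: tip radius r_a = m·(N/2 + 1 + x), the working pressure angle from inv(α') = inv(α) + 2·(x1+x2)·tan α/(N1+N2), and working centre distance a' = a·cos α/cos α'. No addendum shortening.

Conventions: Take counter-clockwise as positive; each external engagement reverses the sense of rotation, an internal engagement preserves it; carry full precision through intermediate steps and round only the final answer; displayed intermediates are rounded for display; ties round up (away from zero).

1.6431

single-mesh involute tooth geometry (60T engaging 37T at module 3.582)
base radii: r_b1 = 99.601418, r_b2 = 61.420874
tip radii: r_a1 = 111.042000, r_a2 = 69.849000
no profile shift: α' = α, a' = a
action lengths: √(r_a1²−r_b1²) = 49.090562, √(r_a2²−r_b2²) = 33.261975
base pitch p_b = π·m·cos α = 10.430236
CR = (49.090562 + 33.261975 − 173.727000·sin 22.04800°)/10.430236 = 1.643140
contact ratio ≈ 1.6431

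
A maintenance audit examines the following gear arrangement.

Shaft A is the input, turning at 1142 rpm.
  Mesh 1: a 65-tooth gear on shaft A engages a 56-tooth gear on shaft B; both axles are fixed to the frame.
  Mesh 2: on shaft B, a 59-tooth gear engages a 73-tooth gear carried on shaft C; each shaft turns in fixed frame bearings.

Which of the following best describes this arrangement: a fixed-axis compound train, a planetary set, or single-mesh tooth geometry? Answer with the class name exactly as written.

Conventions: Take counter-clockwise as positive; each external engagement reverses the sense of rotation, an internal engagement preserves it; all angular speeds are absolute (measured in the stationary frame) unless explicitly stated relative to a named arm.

recognized (3 fixed axles, 2 meshes): fixed-axis compound train
classification: fixed-axis compound train

fixed-axis compound train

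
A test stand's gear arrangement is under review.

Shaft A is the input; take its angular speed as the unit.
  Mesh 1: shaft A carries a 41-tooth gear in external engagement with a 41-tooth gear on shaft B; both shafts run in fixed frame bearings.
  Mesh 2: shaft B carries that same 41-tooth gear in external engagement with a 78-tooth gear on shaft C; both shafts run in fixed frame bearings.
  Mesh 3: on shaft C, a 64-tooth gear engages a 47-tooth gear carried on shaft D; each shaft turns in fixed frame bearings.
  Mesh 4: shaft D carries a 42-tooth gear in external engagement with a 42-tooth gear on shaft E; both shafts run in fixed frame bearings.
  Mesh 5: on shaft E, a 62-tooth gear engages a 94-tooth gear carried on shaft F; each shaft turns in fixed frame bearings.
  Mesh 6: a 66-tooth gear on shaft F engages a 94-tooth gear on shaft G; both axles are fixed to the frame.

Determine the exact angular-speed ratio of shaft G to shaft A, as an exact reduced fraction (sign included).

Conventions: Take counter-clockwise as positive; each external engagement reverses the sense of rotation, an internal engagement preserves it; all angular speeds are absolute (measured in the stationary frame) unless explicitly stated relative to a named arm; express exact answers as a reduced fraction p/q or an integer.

447392/1349699

class = fixed-axis compound train [6 meshes; 6 ratios multiply, 6 sense flips]
mesh 1 [41T→41T]: running ratio 1, sense −
mesh 2 [41T→78T]: running ratio 41/78, sense +
mesh 3 [64T→47T]: running ratio 1312/1833, sense −
mesh 4 [42T→42T]: running ratio 1312/1833, sense +
mesh 5 [62T→94T]: running ratio 40672/86151, sense −
mesh 6 [66T→94T]: running ratio 447392/1349699, sense +
ω_out/ω_in = 447392/1349699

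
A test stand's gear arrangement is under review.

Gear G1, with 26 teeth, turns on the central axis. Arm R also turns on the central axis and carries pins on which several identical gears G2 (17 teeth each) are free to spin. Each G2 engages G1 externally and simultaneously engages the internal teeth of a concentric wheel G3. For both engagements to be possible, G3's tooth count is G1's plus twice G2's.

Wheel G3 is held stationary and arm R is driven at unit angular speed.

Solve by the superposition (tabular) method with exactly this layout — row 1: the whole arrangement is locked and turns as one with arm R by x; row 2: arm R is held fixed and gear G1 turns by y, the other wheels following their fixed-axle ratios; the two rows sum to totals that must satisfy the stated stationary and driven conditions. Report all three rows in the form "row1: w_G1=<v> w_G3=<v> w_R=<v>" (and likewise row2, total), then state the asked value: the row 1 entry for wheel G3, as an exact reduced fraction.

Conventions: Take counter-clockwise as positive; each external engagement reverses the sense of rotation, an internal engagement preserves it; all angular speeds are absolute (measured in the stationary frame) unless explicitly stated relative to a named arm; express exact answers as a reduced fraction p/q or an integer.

row1: w_G1=1 w_G3=1 w_R=1
row2: w_G1=30/13 w_G3=-1 w_R=0
total: w_G1=43/13 w_G3=0 w_R=1
asked value: 1

class = planetary set [G3 = 26+2·17 = 60; Willis about the carrier]
row 1 (train locked, turned with arm): all members turn x
superposition row 2 [arm held]: sun y, ring −(26/60)·y, arm 0
boundary: total ω_ring = x − (26/60)·y = 0 and total ω_arm = x = 1  ⇒  y = 30/13, x = 1
row 2 ring = −(26/60)·30/13 = -1
totals (row 1 + row 2): sun 1 + 30/13 = 43/13, ring 1 + (-1) = 0, arm 1 + 0 = 1
asked cell (row1, ring) = 1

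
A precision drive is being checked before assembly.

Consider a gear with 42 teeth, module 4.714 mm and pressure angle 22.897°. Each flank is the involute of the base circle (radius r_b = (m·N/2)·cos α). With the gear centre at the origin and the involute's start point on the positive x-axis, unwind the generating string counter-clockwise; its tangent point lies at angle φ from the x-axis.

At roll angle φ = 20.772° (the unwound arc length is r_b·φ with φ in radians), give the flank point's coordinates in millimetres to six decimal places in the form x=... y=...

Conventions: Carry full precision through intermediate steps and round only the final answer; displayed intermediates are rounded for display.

topology: single-mesh involute geometry — m = 4.714, N = 42
pitch radius r_p = m·N/2 = 4.714·42/2 = 98.994000
base radius r_b = r_p·cos α = 98.994000·cos 22.897° = 91.193845
roll angle φ = 20.772° = 0.36253979 rad
x = r_b·(cos φ + φ·sin φ) = 96.991390
y = r_b·(sin φ − φ·cos φ) = 1.429527

x=96.991390 y=1.429527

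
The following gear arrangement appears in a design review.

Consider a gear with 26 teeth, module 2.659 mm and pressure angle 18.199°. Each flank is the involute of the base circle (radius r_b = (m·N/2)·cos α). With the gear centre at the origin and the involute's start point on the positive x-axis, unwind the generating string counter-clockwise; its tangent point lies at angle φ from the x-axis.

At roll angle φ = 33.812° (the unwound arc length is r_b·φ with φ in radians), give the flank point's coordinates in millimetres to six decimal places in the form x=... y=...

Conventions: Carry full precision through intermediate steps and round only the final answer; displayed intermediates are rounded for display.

recognized (one wheel, involute flank): single-mesh tooth geometry, m = 2.659, N = 26
pitch radius r_p = m·N/2 = 2.659·26/2 = 34.567000
base radius r_b = r_p·cos α = 34.567000·cos 18.199° = 32.837872
roll angle φ = 33.812° = 0.59013073 rad
x = r_b·(cos φ + φ·sin φ) = 38.067559
y = r_b·(sin φ − φ·cos φ) = 2.172191

x=38.067559 y=2.172191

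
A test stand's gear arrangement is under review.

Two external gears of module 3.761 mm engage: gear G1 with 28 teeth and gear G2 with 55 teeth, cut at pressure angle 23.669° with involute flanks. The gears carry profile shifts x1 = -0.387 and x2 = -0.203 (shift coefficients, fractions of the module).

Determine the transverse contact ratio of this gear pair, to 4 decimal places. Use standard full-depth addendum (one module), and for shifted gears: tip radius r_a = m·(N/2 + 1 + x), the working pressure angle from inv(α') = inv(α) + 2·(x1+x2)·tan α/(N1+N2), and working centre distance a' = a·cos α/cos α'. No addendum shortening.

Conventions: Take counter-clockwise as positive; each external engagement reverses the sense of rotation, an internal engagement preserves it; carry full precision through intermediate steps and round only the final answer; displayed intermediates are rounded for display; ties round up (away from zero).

topology: single-mesh involute geometry — m = 3.761, 28T/55T pair
base radii: r_b1 = 48.224742, r_b2 = 94.727172
tip radii: r_a1 = 54.959493, r_a2 = 106.425017
inv(α') = inv(23.669°) + 2·(-0.387-0.203)·tan α/(28+55) = 0.01899058  ⇒  α' = 21.61960°
a' = a·cos α / cos α' = 156.0815·cos 23.669°/cos 21.61960° = 153.769526
action lengths: √(r_a1²−r_b1²) = 26.361338, √(r_a2²−r_b2²) = 48.508217
base pitch p_b = π·m·cos α = 10.821607
CR = (26.361338 + 48.508217 − 153.769526·sin 21.61960°)/10.821607 = 1.683142
contact ratio ≈ 1.6831

1.6831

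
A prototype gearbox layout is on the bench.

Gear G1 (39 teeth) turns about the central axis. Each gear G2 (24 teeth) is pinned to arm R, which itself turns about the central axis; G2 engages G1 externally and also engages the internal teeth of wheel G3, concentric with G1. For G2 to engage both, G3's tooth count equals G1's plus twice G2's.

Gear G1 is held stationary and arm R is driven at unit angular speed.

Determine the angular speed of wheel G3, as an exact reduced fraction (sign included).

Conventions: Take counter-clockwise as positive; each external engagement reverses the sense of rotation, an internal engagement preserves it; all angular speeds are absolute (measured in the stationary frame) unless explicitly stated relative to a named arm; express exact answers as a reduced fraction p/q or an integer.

recognized (axles ride arm R): planetary set, 39/24/87 teeth
ring teeth: 39 + 2·24 = 87
39(ω_sun−ω_arm) = −87(ω_ring−ω_arm),  ω_sun = 0, ω_arm = 1
ω_ring = 1 − (39/87)(0−1) = 42/29
exact speed ratio = 42/29

42/29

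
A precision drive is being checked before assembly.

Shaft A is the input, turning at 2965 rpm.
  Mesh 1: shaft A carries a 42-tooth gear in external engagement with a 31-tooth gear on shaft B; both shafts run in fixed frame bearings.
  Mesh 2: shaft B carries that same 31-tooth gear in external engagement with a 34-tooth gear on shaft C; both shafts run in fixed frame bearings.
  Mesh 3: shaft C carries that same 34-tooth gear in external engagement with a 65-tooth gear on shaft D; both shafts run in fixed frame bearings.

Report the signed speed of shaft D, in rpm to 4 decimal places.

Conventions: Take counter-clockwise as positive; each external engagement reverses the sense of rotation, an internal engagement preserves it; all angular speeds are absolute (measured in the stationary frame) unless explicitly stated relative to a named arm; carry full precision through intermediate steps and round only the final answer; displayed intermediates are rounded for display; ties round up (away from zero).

-1915.8462 rpm

recognized (4 fixed axles, 3 meshes): fixed-axis compound train
mesh 1 [42T→31T]: ω = 2965.0000×42/31 = 4017.0968 rpm, sense flips to −
mesh 2 [31T→34T]: ω = 4017.0968×31/34 = 3662.6471 rpm, sense flips to +
mesh 3 [34T→65T]: ω = 3662.6471×34/65 = 1915.8462 rpm, sense flips to −
signed output speed = -1915.8462 rpm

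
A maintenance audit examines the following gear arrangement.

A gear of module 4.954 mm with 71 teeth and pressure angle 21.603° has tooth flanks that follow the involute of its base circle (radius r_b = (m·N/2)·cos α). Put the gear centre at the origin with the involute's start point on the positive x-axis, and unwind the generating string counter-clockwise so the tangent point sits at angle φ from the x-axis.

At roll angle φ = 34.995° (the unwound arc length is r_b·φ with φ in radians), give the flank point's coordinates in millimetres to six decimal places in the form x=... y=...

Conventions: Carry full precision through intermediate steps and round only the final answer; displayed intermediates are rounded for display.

x=191.226926 y=11.961733

class = single-mesh tooth geometry [base-circle involute, m = 4.954, 71T]
pitch radius r_p = m·N/2 = 4.954·71/2 = 175.867000
base radius r_b = r_p·cos α = 175.867000·cos 21.603° = 163.513611
roll angle φ = 34.995° = 0.61077797 rad
x = r_b·(cos φ + φ·sin φ) = 191.226926
y = r_b·(sin φ − φ·cos φ) = 11.961733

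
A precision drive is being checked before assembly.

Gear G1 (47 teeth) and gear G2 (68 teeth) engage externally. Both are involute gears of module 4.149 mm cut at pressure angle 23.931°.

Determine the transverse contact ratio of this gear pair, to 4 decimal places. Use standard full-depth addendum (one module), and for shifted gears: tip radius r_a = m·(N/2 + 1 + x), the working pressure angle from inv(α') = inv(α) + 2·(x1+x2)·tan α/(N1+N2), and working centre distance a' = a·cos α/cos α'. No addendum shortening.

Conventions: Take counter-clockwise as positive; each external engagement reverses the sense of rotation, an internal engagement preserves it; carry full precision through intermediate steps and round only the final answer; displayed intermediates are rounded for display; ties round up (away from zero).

1.5880

class = single-mesh tooth geometry [involute pair 47T × 68T, m = 4.149]
base radii: r_b1 = 89.119746, r_b2 = 128.939208
tip radii: r_a1 = 101.650500, r_a2 = 145.215000
no profile shift: α' = α, a' = a
action lengths: √(r_a1²−r_b1²) = 48.892688, √(r_a2²−r_b2²) = 66.798780
base pitch p_b = π·m·cos α = 11.913955
CR = (48.892688 + 66.798780 − 238.567500·sin 23.93100°)/11.913955 = 1.588042
contact ratio ≈ 1.5880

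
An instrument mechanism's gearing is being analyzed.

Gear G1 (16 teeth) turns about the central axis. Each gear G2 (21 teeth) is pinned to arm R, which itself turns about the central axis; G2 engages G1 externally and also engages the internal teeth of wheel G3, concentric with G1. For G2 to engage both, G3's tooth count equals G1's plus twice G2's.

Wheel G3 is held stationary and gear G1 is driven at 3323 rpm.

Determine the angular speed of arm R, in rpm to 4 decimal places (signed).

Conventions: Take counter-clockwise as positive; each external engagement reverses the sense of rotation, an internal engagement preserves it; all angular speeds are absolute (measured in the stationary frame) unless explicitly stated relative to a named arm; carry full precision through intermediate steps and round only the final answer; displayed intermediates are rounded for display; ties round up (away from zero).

+718.4865 rpm

planetary set (16T centre, 21T on arm, 58T internal) — Willis relation
normalise by the input: solve with ω_sun = 1, then scale by 3323 rpm
ring teeth: 16 + 2·21 = 58
16(ω_sun−ω_arm) = −58(ω_ring−ω_arm),  ω_ring = 0, ω_sun = 1
16(1−ω_arm) = −58(0−ω_arm)  ⇒  74·ω_arm = 16  ⇒  ω_arm = 8/37
scale: ω_arm = 8/37 × 3323 rpm = +718.4865 rpm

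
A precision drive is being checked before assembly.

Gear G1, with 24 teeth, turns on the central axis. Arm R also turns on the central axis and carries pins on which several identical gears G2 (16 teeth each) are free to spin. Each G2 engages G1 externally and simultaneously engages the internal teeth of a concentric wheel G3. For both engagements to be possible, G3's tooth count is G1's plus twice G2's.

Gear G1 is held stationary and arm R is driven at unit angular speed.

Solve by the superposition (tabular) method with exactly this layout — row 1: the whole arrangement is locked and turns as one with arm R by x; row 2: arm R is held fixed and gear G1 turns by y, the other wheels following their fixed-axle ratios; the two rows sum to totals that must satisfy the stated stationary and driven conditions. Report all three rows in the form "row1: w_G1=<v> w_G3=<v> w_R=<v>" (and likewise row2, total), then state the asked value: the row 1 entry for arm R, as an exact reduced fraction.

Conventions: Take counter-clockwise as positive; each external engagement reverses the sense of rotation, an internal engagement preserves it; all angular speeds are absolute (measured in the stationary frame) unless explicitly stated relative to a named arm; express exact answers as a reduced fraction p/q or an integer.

planetary set (24T centre, 16T on arm, 56T internal) — Willis relation
row 1 (train locked, turned with arm): all members turn x
row 2 (arm held, sun turns y): ω_ring = −(24/56)·y, ω_arm = 0
boundary: total ω_sun = x + y = 0 and total ω_arm = x = 1  ⇒  y = -1, x = 1
row 2 ring = −(24/56)·(-1) = 3/7
totals (row 1 + row 2): sun 1 + (-1) = 0, ring 1 + 3/7 = 10/7, arm 1 + 0 = 1
asked cell (row1, arm) = 1

row1: w_G1=1 w_G3=1 w_R=1
row2: w_G1=-1 w_G3=3/7 w_R=0
total: w_G1=0 w_G3=10/7 w_R=1
asked value: 1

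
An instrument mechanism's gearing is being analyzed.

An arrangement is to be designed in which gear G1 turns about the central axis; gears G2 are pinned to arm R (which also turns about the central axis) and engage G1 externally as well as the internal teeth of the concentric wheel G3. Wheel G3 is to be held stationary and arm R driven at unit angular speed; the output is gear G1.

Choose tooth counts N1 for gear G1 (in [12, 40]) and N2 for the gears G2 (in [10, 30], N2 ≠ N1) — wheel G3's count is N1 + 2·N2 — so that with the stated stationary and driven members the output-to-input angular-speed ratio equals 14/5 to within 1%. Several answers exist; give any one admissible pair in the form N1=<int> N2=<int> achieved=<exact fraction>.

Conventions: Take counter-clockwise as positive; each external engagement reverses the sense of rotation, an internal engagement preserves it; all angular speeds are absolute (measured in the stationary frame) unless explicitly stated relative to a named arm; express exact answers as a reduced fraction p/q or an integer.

design class (target 14/5): planetary set
Willis with ω_ring = 0: ω_sun/ω_arm = (N1+N3)/N1; set equal to 14/5  ⇒  N3/N1 = 14/5 − 1 = 9/5
N3 = N1 + 2·N2  ⇒  N2/N1 = (N3/N1 − 1)/2 = (9/5 − 1)/2 = 2/5
smallest multiple with N1 ≥ 12 and N2 ≥ 10: k = 5  ⇒  N1 = 5·5 = 25, N2 = 5·2 = 10 (N1 ≤ 40, N2 ≤ 30, N2 ≠ N1 ✓), N3 = 25 + 2·10 = 45
check: (N1+N3)/N1 with N1 = 25, N3 = 45 gives 14/5; |achieved − target| = 0 ≤ 7/250 ✓

N1=25 N2=10 achieved=14/5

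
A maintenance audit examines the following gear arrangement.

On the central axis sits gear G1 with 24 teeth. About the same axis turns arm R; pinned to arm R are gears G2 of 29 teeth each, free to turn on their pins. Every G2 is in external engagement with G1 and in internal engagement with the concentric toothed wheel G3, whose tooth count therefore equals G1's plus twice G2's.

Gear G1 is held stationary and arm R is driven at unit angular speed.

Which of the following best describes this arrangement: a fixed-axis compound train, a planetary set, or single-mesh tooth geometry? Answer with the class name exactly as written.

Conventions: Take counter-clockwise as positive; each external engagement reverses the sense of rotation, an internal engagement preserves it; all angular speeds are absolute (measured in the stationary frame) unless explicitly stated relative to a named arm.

planetary set

topology: planetary set — G1 24T / G2 29T / G3 82T, arm = carrier (Willis)
classification: planetary set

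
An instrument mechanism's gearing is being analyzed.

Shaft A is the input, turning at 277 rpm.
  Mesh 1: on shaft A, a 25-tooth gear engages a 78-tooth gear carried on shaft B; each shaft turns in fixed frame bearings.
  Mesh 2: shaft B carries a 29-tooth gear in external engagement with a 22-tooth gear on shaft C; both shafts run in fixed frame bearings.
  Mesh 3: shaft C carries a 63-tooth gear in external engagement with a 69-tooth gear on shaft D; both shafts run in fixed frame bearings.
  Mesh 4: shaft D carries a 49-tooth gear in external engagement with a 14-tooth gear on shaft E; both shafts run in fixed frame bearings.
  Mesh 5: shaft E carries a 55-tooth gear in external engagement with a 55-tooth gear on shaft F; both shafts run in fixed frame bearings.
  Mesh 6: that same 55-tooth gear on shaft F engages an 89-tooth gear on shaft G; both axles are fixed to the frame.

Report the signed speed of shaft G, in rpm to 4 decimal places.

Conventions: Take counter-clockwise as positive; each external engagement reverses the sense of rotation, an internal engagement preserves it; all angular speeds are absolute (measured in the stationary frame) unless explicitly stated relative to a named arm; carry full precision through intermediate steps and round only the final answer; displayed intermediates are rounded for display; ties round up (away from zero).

class = fixed-axis compound train [6 meshes; 6 ratios multiply, 6 sense flips]
mesh 1 [25T→78T]: ω = 277.0000×25/78 = 88.7821 rpm, sense flips to −
mesh 2 [29T→22T]: ω = 88.7821×29/22 = 117.0309 rpm, sense flips to +
mesh 3 [63T→69T]: ω = 117.0309×63/69 = 106.8543 rpm, sense flips to −
mesh 4 [49T→14T]: ω = 106.8543×49/14 = 373.9900 rpm, sense flips to +
mesh 5 [55T→55T]: ω = 373.9900×55/55 = 373.9900 rpm, sense flips to −
mesh 6 [55T→89T]: ω = 373.9900×55/89 = 231.1174 rpm, sense flips to +
signed output speed = +231.1174 rpm

+231.1174 rpm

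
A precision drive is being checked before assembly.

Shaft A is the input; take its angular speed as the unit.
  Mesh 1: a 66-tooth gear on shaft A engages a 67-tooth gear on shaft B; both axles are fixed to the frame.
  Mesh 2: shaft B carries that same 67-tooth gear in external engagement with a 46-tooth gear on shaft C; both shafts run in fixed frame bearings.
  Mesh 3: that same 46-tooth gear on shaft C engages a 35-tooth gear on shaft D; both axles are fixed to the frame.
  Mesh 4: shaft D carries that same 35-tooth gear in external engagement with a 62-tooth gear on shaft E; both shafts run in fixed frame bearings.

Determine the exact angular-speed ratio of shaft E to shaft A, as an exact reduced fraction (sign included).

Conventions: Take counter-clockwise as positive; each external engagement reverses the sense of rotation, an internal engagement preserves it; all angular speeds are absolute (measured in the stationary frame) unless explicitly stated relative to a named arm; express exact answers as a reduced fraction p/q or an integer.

33/31

class = fixed-axis compound train [4 meshes; 4 ratios multiply, 4 sense flips]
mesh 1 [66T→67T]: running ratio 66/67, sense −
mesh 2 [67T→46T]: running ratio 33/23, sense +
mesh 3 [46T→35T]: running ratio 66/35, sense −
mesh 4 [35T→62T]: running ratio 33/31, sense +
ω_out/ω_in = 33/31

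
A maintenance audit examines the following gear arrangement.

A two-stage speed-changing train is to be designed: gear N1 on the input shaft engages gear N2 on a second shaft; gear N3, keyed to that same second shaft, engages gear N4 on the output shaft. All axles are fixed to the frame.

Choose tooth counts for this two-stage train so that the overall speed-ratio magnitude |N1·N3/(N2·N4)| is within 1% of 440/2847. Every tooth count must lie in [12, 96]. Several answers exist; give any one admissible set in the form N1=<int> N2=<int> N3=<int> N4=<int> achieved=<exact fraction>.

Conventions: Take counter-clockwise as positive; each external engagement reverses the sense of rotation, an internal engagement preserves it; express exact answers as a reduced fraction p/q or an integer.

topology: fixed-axis compound train — 2 stages, target 440/2847
target = 440/2847 in lowest terms: an exact hit needs N1·N3 = k·440 and N2·N4 = k·2847 for one integer k, every count in [12, 96]; additionally prefer no 1:1 stage (N1 ≠ N2, N3 ≠ N4)
k = 1: N1·N3 = 440 = 20·22, N2·N4 = 2847 = 39·73
achieved = 20·22/(39·73) = 440/2847; |achieved − target| = 0 ≤ 22/14235 ✓

N1=20 N2=39 N3=22 N4=73 achieved=440/2847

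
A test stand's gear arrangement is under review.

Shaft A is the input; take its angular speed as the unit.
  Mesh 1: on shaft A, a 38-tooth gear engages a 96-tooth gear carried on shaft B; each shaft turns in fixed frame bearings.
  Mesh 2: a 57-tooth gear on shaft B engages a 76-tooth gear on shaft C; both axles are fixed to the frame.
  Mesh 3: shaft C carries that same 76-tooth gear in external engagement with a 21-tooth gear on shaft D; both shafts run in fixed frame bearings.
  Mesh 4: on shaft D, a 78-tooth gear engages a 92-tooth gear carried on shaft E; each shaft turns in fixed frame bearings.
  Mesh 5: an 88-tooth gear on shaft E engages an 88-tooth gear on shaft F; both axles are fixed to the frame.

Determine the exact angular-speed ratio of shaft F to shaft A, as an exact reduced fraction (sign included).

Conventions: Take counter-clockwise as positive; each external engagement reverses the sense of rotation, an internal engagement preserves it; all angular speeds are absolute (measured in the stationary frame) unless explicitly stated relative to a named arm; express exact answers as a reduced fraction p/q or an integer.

-4693/5152

class = fixed-axis compound train [5 meshes; 5 ratios multiply, 5 sense flips]
mesh 1 [38T→96T]: running ratio 19/48, sense −
mesh 2 [57T→76T]: running ratio 19/64, sense +
mesh 3 [76T→21T]: running ratio 361/336, sense −
mesh 4 [78T→92T]: running ratio 4693/5152, sense +
mesh 5 [88T→88T]: running ratio 4693/5152, sense −
ω_out/ω_in = -4693/5152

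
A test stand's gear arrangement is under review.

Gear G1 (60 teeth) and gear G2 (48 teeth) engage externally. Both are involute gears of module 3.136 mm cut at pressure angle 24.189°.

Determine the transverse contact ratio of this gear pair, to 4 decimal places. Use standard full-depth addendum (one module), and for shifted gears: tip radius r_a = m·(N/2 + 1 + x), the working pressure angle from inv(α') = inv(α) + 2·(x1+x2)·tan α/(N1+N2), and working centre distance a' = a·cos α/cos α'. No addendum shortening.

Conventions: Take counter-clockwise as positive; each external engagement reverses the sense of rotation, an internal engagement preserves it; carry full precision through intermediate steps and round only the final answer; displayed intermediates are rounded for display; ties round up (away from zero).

1.5732

topology: single-mesh involute geometry — m = 3.136, 60T/48T pair
base radii: r_b1 = 85.819663, r_b2 = 68.655730
tip radii: r_a1 = 97.216000, r_a2 = 78.400000
no profile shift: α' = α, a' = a
action lengths: √(r_a1²−r_b1²) = 45.672049, √(r_a2²−r_b2²) = 37.854335
base pitch p_b = π·m·cos α = 8.987014
CR = (45.672049 + 37.854335 − 169.344000·sin 24.18900°)/8.987014 = 1.573163
contact ratio ≈ 1.5732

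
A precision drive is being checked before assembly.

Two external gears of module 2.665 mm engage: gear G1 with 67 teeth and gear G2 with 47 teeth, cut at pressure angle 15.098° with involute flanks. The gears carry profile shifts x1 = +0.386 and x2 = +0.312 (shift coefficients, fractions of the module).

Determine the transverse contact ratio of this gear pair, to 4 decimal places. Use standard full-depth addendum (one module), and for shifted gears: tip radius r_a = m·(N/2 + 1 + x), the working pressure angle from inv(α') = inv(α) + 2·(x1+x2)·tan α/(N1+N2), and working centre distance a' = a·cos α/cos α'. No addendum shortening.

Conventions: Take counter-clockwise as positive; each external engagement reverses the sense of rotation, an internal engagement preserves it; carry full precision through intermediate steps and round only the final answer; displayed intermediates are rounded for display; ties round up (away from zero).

topology: single-mesh involute geometry — m = 2.665, 67T/47T pair
base radii: r_b1 = 86.195795, r_b2 = 60.465707
tip radii: r_a1 = 92.971190, r_a2 = 66.123980
inv(α') = inv(15.098°) + 2·(+0.386+0.312)·tan α/(67+47) = 0.00957711  ⇒  α' = 17.33169°
a' = a·cos α / cos α' = 151.9050·cos 15.098°/cos 17.33169° = 153.637216
action lengths: √(r_a1²−r_b1²) = 34.841458, √(r_a2²−r_b2²) = 26.763390
base pitch p_b = π·m·cos α = 8.083346
CR = (34.841458 + 26.763390 − 153.637216·sin 17.33169°)/8.083346 = 1.959075
contact ratio ≈ 1.9591

1.9591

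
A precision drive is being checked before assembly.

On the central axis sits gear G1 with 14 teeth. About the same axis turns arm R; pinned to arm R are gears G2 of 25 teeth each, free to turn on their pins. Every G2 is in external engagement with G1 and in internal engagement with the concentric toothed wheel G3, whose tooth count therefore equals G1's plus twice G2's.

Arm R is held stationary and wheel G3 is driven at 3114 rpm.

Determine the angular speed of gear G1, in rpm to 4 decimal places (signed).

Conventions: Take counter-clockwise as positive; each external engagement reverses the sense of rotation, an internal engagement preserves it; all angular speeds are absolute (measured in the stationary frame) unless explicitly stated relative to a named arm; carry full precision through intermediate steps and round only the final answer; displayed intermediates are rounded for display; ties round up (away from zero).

-14235.4286 rpm

recognized (axles ride arm R): planetary set, 14/25/64 teeth
normalise by the input: solve with ω_ring = 1, then scale by 3114 rpm
ring teeth: 14 + 2·25 = 64
14(ω_sun−ω_arm) = −64(ω_ring−ω_arm),  ω_arm = 0, ω_ring = 1
ω_sun = 0 − (64/14)(1−0) = -32/7
scale: ω_sun = -32/7 × 3114 rpm = -14235.4286 rpm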